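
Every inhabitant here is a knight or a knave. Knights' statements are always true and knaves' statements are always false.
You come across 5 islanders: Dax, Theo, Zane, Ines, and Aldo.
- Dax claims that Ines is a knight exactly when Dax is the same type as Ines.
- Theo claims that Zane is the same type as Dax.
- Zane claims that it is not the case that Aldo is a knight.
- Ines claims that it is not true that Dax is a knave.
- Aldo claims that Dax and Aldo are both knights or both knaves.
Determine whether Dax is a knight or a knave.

Dax is a knight.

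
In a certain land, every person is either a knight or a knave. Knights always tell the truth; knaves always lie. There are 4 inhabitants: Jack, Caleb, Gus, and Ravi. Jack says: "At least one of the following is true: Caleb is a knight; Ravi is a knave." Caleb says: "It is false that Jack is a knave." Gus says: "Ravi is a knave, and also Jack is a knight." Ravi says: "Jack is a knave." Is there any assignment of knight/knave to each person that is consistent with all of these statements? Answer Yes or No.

Yes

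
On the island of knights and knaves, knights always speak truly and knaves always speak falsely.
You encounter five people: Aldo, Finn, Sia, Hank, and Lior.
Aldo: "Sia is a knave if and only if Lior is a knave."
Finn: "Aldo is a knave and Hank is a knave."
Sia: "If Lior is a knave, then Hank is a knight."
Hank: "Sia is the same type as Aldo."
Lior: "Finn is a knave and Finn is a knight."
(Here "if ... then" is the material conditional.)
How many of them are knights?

1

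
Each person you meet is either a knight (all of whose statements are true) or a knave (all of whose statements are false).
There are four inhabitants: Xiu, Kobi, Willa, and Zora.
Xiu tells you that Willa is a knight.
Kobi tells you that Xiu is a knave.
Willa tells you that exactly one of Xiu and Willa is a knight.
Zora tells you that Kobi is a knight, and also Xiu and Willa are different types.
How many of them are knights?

1

The unique consistent assignment is Xiu=knave, Kobi=knight, Willa=knave, Zora=knave.
That has 1 knight.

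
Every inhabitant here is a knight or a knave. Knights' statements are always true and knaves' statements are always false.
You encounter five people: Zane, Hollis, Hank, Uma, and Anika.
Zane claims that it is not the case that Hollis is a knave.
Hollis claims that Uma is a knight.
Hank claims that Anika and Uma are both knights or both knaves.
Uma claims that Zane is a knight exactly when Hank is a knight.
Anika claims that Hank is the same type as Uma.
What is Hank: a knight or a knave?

Hank is a knight.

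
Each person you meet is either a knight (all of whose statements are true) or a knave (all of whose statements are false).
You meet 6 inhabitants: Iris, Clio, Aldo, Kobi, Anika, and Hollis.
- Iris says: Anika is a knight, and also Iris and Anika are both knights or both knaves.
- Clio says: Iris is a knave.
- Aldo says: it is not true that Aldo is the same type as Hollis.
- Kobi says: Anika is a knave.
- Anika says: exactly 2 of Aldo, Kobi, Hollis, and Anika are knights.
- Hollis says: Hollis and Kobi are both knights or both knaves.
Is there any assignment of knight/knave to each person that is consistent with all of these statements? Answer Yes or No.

Yes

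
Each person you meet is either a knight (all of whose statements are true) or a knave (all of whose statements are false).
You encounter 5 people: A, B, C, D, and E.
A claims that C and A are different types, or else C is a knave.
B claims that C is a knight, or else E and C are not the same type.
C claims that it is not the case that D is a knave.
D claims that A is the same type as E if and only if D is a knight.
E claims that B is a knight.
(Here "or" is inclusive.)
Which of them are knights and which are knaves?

A is a knight, B is a knight, C is a knave, D is a knave, and E is a knight.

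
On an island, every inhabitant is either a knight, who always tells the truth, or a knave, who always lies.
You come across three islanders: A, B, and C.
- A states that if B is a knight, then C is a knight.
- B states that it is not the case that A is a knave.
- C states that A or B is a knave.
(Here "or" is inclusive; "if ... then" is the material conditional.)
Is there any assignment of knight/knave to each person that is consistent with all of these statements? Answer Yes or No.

No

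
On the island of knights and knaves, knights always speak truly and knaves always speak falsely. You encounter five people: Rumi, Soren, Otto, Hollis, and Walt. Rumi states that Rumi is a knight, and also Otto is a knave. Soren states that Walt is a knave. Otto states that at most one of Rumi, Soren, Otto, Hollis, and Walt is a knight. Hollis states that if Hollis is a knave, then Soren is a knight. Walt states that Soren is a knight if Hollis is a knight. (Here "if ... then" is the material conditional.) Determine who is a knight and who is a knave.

Knights: Rumi and Walt. Knaves: Soren, Otto, and Hollis.

Rumi (knight): "Rumi is a knight, and also Otto is a knave" — true. ✓
Soren is a knave, and the claim "Walt is a knave" is indeed False.
Otto is a knave, and the claim "at most one of Rumi, Soren, Otto, Hollis, and Walt is a knight" is indeed False.
Hollis is a knave, and the claim "if Hollis is a knave, then Soren is a knight" is indeed False.
Walt is a knight, so "Soren is a knight if Hollis is a knight" must be true — and it is.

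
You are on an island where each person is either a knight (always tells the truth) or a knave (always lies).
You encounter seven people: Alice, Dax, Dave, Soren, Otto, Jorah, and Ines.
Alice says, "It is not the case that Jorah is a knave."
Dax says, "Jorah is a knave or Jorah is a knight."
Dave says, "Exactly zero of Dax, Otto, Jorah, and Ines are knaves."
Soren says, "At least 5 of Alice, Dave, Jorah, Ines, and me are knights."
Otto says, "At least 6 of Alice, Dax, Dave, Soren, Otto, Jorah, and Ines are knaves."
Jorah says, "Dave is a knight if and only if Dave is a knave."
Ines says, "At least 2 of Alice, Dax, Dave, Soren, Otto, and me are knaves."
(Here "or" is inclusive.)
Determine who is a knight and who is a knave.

Alice is a knave, so "it is not the case that Jorah is a knave" must be False — and it is.
Since Dax is a knight, "Jorah is a knave or Jorah is a knight" needs to be true, which holds.
Dave is a knave, and the claim "exactly zero of Dax, Otto, Jorah, and Ines are knaves" is indeed False.
Soren is a knave; "at least 5 of Alice, Dave, Jorah, Ines, and me are knights" is False, as required.
Otto (knave): "at least 6 of Alice, Dax, Dave, Soren, Otto, Jorah, and Ines are knaves" — False. ✓
Jorah (knave): "Dave is a knight if and only if Dave is a knave" — False. ✓
Ines is a knight, and the claim "at least 2 of Alice, Dax, Dave, Soren, Otto, and me are knaves" is indeed true.

Knights: Dax and Ines. Knaves: Alice, Dave, Soren, Otto, and Jorah.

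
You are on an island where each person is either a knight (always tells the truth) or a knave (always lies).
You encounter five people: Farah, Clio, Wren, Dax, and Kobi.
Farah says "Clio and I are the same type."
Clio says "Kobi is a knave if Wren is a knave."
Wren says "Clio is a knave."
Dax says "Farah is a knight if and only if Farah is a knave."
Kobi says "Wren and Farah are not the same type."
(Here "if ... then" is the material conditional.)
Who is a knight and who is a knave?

Suppose Farah is a knight. Then Farah's statement "Clio and I are the same type" would have to be true. Checking the 16 ways to assign the others, none is consistent with every speaker.
(For instance, with Clio=knight, Wren=knave, Dax=knave, Kobi=knave, Kobi's claim "Wren and Farah are not the same type" comes out true where it would need to be false.)
So Farah must be a knave, making "Clio and I are the same type" false. Taking Farah=knave, Clio=knight, Wren=knave, Dax=knave, Kobi=knave, each remaining statement checks out:
  Clio (knight): "Kobi is a knave if Wren is a knave" — true. ✓
  Wren (knave): "Clio is a knave" — false. ✓
  Dax (knave): "Farah is a knight if and only if Farah is a knave" — false. ✓
  Kobi (knave): "Wren and Farah are not the same type" — false. ✓
This is the unique consistent assignment.

Farah is a knave, Clio is a knight, Wren is a knave, Dax is a knave, and Kobi is a knave.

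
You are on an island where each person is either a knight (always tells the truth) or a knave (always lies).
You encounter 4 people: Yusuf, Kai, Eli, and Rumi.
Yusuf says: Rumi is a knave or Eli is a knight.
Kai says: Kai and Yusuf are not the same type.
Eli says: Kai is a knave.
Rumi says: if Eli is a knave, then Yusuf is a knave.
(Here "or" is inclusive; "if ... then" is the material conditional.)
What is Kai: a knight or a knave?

Kai is a knight.

Consistent assignments: {Yusuf=knave, Kai=knight, Eli=knave, Rumi=knight}
In every consistent assignment, Kai is a knight.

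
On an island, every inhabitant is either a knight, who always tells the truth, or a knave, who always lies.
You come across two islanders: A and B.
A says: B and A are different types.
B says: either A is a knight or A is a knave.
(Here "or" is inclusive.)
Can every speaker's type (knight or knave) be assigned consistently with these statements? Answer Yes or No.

No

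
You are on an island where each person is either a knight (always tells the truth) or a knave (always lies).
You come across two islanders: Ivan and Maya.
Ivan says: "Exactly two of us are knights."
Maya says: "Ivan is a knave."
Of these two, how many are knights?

1

The unique consistent assignment is Ivan=knave, Maya=knight.
That has 1 knight.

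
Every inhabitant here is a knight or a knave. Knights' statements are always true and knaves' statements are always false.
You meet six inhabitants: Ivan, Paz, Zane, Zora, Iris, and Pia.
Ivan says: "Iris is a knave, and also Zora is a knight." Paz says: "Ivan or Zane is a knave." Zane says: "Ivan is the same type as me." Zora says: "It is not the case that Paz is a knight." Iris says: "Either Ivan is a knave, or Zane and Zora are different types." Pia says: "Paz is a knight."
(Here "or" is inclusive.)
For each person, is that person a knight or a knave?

Since Ivan is a knight, "Iris is a knave, and also Zora is a knight" needs to be true, which holds.
As a knave, Paz's statement "Ivan or Zane is a knave" should be false; it is.
Zane is a knight, and the claim "Ivan is the same type as me" is indeed true.
Zora is a knight, and the claim "it is not the case that Paz is a knight" is indeed true.
As a knave, Iris's statement "either Ivan is a knave, or Zane and Zora are different types" should be false; it is.
Pia (knave): "Paz is a knight" — false. ✓

Ivan is a knight, Paz is a knave, Zane is a knight, Zora is a knight, Iris is a knave, and Pia is a knave.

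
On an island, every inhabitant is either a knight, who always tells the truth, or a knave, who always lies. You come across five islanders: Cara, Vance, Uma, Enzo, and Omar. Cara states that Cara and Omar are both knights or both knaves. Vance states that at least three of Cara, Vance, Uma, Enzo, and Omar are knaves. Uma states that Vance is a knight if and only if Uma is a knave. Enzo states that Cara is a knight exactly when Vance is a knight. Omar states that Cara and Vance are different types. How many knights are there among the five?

3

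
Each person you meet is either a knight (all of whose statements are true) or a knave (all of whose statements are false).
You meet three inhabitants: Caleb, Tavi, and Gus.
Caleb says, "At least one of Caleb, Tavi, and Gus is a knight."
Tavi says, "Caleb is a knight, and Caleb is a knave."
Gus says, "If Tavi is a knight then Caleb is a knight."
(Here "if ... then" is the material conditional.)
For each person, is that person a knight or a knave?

Suppose Caleb is a knave. Then Caleb's statement "at least one of Caleb, Tavi, and Gus is a knight" would have to be false. Checking the 4 ways to assign the others, none is consistent with every speaker.
(For instance, with Tavi=knave, Gus=knight, Caleb's claim "at least one of Caleb, Tavi, and Gus is a knight" comes out true where it would need to be false.)
So Caleb must be a knight, making "at least one of Caleb, Tavi, and Gus is a knight" true. Taking Caleb=knight, Tavi=knave, Gus=knight, each remaining statement checks out:
  Tavi (knave): "Caleb is a knight, and Caleb is a knave" — false. ✓
  Gus (knight): "if Tavi is a knight then Caleb is a knight" — true. ✓
This is the unique consistent assignment.

Knights: Caleb and Gus. Knaves: Tavi.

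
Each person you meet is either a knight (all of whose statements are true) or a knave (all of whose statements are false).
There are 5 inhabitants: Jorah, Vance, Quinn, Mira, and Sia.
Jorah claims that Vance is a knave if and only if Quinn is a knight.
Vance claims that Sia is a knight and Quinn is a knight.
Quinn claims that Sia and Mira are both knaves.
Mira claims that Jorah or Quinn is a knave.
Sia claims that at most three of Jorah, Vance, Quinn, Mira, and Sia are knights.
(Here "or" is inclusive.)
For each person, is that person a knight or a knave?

Suppose Jorah is a knight. Then Jorah's statement "Vance is a knave if and only if Quinn is a knight" would have to be true. Checking the 16 ways to assign the others, none is consistent with every speaker.
(For instance, with Vance=knave, Quinn=knave, Mira=knight, Sia=knight, Jorah's claim "Vance is a knave if and only if Quinn is a knight" comes out false where it would need to be true.)
So Jorah must be a knave, making "Vance is a knave if and only if Quinn is a knight" false. Taking Jorah=knave, Vance=knave, Quinn=knave, Mira=knight, Sia=knight, each remaining statement checks out:
  Vance (knave): "Sia is a knight and Quinn is a knight" — false. ✓
  Quinn (knave): "Sia and Mira are both knaves" — false. ✓
  Mira (knight): "Jorah or Quinn is a knave" — true. ✓
  Sia (knight): "at most three of Jorah, Vance, Quinn, Mira, and Sia are knights" — true. ✓
This is the unique consistent assignment.

Jorah is a knave, Vance is a knave, Quinn is a knave, Mira is a knight, and Sia is a knight.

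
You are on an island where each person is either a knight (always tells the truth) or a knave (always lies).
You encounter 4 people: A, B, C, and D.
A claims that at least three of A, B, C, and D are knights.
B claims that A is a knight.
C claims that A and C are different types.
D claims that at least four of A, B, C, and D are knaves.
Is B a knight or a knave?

B is a knave.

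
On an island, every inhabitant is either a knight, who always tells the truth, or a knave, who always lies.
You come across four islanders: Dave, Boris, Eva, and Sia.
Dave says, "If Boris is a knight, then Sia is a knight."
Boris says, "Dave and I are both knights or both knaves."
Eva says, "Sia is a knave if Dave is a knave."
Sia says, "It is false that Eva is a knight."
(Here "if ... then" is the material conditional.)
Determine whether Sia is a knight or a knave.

Sia is a knave.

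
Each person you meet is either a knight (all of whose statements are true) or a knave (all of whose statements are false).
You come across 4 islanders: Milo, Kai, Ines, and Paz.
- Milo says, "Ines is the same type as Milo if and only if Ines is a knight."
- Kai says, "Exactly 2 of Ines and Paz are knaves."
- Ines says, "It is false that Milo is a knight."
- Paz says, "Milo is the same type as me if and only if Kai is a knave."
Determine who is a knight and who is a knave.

Milo is a knight, and the claim "Ines is the same type as Milo if and only if Ines is a knight" is indeed true.
Kai is a knave; "exactly 2 of Ines and Paz are knaves" is False, as required.
Ines is a knave, so "it is false that Milo is a knight" must be False — and it is.
Paz is a knight, so "Milo is the same type as me if and only if Kai is a knave" must be true — and it is.

Milo is a knight, Kai is a knave, Ines is a knave, and Paz is a knight.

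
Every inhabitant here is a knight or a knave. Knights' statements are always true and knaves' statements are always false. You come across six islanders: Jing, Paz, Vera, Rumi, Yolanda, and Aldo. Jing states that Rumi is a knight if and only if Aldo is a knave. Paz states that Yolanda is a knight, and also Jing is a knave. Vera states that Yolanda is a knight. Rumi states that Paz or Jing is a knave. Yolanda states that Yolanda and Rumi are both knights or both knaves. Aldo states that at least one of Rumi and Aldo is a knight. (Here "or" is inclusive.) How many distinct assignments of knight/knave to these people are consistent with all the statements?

Consistent assignments:
  Jing=knave, Paz=knight, Vera=knight, Rumi=knight, Yolanda=knight, Aldo=knight
  Jing=knave, Paz=knave, Vera=knave, Rumi=knight, Yolanda=knave, Aldo=knight

2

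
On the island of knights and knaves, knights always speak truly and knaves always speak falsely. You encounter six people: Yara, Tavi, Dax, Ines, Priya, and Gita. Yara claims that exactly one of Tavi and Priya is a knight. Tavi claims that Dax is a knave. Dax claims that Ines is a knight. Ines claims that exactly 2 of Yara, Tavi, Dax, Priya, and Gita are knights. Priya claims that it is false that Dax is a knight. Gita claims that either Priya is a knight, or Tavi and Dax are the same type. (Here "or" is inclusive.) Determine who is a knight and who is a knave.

Since Yara is a knave, "exactly one of Tavi and Priya is a knight" needs to be false, which holds.
Tavi is a knight, so "Dax is a knave" must be True — and it is.
As a knave, Dax's statement "Ines is a knight" should be false; it is.
Ines (knave): "exactly 2 of Yara, Tavi, Dax, Priya, and Gita are knights" — false. ✓
Since Priya is a knight, "it is false that Dax is a knight" needs to be True, which holds.
As a knight, Gita's statement "either Priya is a knight, or Tavi and Dax are the same type" should be True; it is.

Knights: Tavi, Priya, and Gita. Knaves: Yara, Dax, and Ines.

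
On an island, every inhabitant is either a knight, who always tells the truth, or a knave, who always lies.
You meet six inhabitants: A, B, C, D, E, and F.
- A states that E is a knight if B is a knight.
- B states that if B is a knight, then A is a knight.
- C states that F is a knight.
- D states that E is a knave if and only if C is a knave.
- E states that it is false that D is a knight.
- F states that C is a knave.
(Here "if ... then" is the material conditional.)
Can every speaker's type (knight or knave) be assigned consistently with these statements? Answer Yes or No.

No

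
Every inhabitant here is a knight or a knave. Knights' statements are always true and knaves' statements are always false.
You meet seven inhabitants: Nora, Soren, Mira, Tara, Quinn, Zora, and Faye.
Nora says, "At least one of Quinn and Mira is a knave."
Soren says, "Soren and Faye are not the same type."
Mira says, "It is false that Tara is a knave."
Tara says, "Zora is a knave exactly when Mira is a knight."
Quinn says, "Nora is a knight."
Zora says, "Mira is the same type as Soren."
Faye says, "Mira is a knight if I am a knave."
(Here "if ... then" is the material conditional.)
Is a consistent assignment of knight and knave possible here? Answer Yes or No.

Yes

One consistent assignment: Nora=knight, Soren=knight, Mira=knave, Tara=knave, Quinn=knight, Zora=knave, Faye=knave.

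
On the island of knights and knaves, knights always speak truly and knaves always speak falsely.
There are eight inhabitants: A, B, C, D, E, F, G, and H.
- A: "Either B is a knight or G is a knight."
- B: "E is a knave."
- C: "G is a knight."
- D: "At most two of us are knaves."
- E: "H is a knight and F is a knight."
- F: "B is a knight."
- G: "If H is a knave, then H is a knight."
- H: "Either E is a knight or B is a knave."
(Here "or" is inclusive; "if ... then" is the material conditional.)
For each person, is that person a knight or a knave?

A is a knight, B is a knight, C is a knave, D is a knave, E is a knave, F is a knight, G is a knave, and H is a knave.

A (knight): "either B is a knight or G is a knight" — true. ✓
B is a knight, so "E is a knave" must be true — and it is.
C (knave): "G is a knight" — False. ✓
Since D is a knave, "at most two of us are knaves" needs to be False, which holds.
E is a knave, so "H is a knight and F is a knight" must be False — and it is.
Since F is a knight, "B is a knight" needs to be true, which holds.
G is a knave, so "if H is a knave, then H is a knight" must be False — and it is.
As a knave, H's statement "either E is a knight or B is a knave" should be False; it is.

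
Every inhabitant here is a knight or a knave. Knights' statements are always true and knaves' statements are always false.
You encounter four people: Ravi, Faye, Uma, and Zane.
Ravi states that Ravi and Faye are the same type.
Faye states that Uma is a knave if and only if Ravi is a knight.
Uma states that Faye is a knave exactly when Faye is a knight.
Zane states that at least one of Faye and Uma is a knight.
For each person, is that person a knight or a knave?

Ravi is a knight, so "Ravi and Faye are the same type" must be true — and it is.
Faye is a knight; "Uma is a knave if and only if Ravi is a knight" is true, as required.
As a knave, Uma's statement "Faye is a knave exactly when Faye is a knight" should be False; it is.
Since Zane is a knight, "at least one of Faye and Uma is a knight" needs to be true, which holds.

Ravi is a knight, Faye is a knight, Uma is a knave, and Zane is a knight.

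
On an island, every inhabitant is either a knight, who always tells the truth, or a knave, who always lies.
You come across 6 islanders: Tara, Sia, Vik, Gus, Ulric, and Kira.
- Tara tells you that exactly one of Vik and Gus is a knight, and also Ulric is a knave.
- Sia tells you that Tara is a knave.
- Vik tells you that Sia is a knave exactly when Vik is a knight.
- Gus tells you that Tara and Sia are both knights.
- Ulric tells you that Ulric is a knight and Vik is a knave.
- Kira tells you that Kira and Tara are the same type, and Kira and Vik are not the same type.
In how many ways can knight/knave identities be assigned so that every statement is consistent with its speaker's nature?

Consistent assignments:
  Tara=knight, Sia=knave, Vik=knight, Gus=knave, Ulric=knave, Kira=knave

1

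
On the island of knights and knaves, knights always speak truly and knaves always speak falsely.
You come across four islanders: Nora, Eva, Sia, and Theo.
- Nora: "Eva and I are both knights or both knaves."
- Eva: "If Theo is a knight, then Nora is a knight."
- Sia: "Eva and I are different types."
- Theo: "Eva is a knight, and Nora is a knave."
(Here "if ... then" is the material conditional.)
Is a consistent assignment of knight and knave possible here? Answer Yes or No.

No

Checking all 16 assignments, each has at least one speaker whose statement's truth value contradicts their type.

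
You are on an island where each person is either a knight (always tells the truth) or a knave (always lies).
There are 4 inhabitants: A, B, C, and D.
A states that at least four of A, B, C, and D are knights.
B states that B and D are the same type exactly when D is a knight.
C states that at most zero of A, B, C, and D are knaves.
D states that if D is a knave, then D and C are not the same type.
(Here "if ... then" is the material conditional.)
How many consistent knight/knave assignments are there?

5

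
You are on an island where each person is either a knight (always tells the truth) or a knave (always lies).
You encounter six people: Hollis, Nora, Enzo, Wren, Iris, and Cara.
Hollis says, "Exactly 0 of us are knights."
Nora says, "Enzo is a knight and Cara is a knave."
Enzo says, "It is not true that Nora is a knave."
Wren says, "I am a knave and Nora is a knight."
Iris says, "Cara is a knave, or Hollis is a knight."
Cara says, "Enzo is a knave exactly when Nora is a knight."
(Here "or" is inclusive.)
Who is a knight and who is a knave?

Hollis is a knave, Nora is a knave, Enzo is a knave, Wren is a knave, Iris is a knight, and Cara is a knave.

Since Hollis is a knave, "exactly 0 of us are knights" needs to be False, which holds.
Since Nora is a knave, "Enzo is a knight and Cara is a knave" needs to be False, which holds.
Enzo is a knave, so "it is not true that Nora is a knave" must be False — and it is.
Wren is a knave, so "I am a knave and Nora is a knight" must be False — and it is.
Iris (knight): "Cara is a knave, or Hollis is a knight" — True. ✓
Cara is a knave, so "Enzo is a knave exactly when Nora is a knight" must be False — and it is.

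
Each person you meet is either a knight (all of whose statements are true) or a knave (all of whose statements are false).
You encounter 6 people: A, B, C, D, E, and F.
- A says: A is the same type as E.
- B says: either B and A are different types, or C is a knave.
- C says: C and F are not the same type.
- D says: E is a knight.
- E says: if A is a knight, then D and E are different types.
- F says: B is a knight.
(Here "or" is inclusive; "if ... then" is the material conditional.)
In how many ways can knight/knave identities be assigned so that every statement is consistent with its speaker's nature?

1

Consistent assignments:
  A=knave, B=knave, C=knight, D=knight, E=knight, F=knave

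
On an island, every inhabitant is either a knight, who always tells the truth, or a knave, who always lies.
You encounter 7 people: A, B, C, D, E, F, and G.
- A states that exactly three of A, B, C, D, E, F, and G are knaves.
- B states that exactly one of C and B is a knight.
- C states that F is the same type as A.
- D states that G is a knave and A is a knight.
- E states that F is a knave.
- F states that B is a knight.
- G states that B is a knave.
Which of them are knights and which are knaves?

Knights: B and F. Knaves: A, C, D, E, and G.

A is a knave, and the claim "exactly three of A, B, C, D, E, F, and G are knaves" is indeed false.
B (knight): "exactly one of C and B is a knight" — true. ✓
C (knave): "F is the same type as A" — false. ✓
D is a knave; "G is a knave and A is a knight" is false, as required.
Since E is a knave, "F is a knave" needs to be false, which holds.
F is a knight; "B is a knight" is true, as required.
G is a knave, and the claim "B is a knave" is indeed false.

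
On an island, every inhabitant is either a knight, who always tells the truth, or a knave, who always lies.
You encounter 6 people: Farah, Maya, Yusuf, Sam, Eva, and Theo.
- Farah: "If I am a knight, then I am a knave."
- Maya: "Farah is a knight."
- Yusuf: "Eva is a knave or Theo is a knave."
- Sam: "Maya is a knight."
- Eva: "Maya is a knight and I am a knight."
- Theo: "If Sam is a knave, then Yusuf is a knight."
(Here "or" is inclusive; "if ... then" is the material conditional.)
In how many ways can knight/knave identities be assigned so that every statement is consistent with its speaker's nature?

0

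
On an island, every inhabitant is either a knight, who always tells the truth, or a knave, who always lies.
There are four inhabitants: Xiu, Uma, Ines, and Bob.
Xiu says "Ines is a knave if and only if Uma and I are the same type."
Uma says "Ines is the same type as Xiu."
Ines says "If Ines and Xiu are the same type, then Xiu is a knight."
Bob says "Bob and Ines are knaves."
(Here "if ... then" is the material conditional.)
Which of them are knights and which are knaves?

Xiu is a knave, Uma is a knave, Ines is a knight, and Bob is a knave.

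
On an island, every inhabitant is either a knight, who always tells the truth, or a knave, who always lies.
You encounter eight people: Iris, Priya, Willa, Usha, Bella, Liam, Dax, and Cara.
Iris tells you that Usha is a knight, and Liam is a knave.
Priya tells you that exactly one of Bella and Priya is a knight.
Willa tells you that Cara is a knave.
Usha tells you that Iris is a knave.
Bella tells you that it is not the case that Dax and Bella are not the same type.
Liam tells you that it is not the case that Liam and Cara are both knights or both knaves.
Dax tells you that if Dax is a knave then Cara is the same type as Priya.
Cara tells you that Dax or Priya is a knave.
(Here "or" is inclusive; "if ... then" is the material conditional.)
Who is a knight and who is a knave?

Knights: Priya, Willa, Usha, Liam, and Dax. Knaves: Iris, Bella, and Cara.

Iris is a knave; "Usha is a knight, and Liam is a knave" is False, as required.
Priya is a knight; "exactly one of Bella and Priya is a knight" is true, as required.
Willa is a knight; "Cara is a knave" is true, as required.
Usha is a knight, and the claim "Iris is a knave" is indeed true.
Bella is a knave, so "it is not the case that Dax and Bella are not the same type" must be False — and it is.
Liam is a knight, so "it is not the case that Liam and Cara are both knights or both knaves" must be true — and it is.
Dax is a knight; "if Dax is a knave then Cara is the same type as Priya" is true, as required.
As a knave, Cara's statement "Dax or Priya is a knave" should be False; it is.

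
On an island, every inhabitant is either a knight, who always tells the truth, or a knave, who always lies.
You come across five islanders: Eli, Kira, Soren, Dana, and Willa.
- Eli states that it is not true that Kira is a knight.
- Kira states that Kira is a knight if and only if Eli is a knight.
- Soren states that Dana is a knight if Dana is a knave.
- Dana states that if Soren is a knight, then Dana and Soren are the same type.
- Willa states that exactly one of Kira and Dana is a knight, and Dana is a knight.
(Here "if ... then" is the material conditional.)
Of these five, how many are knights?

4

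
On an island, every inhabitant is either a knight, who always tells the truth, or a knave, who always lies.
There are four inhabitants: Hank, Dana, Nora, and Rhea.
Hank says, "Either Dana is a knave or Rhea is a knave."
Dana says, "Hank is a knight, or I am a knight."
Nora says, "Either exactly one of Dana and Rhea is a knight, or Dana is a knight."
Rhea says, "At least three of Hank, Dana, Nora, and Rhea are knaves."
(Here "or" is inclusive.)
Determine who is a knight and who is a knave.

Suppose Hank is a knave. Then Hank's statement "either Dana is a knave or Rhea is a knave" would have to be false. Checking the 8 ways to assign the others, none is consistent with every speaker.
(For instance, with Dana=knight, Nora=knight, Rhea=knave, Hank's claim "either Dana is a knave or Rhea is a knave" comes out true where it would need to be false.)
So Hank must be a knight, making "either Dana is a knave or Rhea is a knave" true. Taking Hank=knight, Dana=knight, Nora=knight, Rhea=knave, each remaining statement checks out:
  Dana (knight): "Hank is a knight, or I am a knight" — true. ✓
  Nora (knight): "either exactly one of Dana and Rhea is a knight, or Dana is a knight" — true. ✓
  Rhea (knave): "at least three of Hank, Dana, Nora, and Rhea are knaves" — false. ✓
This is the unique consistent assignment.

Hank is a knight, Dana is a knight, Nora is a knight, and Rhea is a knave.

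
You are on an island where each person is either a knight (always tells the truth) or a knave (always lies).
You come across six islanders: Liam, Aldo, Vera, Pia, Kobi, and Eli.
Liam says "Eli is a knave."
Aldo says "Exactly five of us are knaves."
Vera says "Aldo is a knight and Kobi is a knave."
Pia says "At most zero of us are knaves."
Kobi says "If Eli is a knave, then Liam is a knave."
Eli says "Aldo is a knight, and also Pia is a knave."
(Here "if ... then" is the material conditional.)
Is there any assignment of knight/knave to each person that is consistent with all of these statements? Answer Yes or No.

No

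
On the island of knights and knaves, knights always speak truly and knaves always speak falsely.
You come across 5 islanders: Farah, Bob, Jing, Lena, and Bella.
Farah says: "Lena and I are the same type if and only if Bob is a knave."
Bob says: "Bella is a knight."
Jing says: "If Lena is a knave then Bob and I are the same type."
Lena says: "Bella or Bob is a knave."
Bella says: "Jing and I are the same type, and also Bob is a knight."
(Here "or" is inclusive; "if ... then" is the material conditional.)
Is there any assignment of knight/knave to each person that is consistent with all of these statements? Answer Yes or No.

Yes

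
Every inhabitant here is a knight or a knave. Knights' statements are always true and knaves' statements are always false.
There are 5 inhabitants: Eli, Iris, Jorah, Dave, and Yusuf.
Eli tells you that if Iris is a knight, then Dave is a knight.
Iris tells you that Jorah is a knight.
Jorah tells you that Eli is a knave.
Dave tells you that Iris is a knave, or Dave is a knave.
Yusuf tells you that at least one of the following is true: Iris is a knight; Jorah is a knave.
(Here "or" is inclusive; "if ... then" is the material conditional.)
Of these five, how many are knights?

3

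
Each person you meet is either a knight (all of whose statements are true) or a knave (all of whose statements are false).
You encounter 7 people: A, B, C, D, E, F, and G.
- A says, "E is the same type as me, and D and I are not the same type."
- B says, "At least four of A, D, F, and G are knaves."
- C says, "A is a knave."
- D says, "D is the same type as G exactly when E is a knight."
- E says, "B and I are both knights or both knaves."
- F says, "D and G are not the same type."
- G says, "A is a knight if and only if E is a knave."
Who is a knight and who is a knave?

A is a knave, B is a knight, C is a knight, D is a knave, E is a knave, F is a knave, and G is a knave.

A is a knave; "E is the same type as me, and D and I are not the same type" is False, as required.
B is a knight, and the claim "at least four of A, D, F, and G are knaves" is indeed True.
C (knight): "A is a knave" — True. ✓
D is a knave; "D is the same type as G exactly when E is a knight" is False, as required.
As a knave, E's statement "B and I are both knights or both knaves" should be False; it is.
F is a knave, so "D and G are not the same type" must be False — and it is.
G is a knave, so "A is a knight if and only if E is a knave" must be False — and it is.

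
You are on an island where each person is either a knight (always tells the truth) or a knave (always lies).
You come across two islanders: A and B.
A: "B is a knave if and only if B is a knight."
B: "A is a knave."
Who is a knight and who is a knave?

Knights: B. Knaves: A.

A is a knave, so "B is a knave if and only if B is a knight" must be false — and it is.
B (knight): "A is a knave" — true. ✓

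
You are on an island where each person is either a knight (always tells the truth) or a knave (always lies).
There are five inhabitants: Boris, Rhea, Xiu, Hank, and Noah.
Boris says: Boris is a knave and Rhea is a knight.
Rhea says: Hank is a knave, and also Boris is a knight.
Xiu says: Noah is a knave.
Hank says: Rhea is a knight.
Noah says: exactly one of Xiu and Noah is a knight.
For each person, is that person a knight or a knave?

Boris is a knave, Rhea is a knave, Xiu is a knave, Hank is a knave, and Noah is a knight.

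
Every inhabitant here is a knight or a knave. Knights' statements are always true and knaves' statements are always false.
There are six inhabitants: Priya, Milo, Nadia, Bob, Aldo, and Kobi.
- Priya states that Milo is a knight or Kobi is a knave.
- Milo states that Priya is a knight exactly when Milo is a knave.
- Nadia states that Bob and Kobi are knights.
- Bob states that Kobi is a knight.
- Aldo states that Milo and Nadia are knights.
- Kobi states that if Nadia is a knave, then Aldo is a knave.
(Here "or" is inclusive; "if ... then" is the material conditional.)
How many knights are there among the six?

3

The unique consistent assignment is Priya=knave, Milo=knave, Nadia=knight, Bob=knight, Aldo=knave, Kobi=knight.
That has 3 knights.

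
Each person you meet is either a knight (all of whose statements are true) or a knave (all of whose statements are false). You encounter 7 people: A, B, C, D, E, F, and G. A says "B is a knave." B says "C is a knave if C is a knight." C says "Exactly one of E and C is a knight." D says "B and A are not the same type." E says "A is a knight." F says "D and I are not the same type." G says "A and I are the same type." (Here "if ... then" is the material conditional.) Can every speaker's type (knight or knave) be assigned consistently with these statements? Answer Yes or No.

Checking all 128 assignments, each has at least one speaker whose statement's truth value contradicts their type.

No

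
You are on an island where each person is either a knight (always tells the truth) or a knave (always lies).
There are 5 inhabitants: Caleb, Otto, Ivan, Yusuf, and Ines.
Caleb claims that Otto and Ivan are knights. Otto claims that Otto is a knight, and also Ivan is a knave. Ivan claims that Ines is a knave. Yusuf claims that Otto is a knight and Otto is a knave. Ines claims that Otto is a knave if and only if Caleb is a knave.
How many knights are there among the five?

1

The unique consistent assignment is Caleb=knave, Otto=knave, Ivan=knave, Yusuf=knave, Ines=knight.
That has 1 knight.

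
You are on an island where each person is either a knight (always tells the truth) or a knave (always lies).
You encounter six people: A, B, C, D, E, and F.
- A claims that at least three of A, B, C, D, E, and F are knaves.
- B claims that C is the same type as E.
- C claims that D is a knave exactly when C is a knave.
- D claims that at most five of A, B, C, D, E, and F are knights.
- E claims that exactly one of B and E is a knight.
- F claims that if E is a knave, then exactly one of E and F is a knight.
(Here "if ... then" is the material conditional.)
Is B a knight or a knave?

B is a knave.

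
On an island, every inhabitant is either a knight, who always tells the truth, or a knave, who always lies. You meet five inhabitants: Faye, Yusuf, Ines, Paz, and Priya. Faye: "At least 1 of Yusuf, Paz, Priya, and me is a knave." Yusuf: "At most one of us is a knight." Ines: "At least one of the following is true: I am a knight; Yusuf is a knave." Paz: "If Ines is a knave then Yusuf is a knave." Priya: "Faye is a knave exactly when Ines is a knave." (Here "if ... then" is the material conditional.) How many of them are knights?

The unique consistent assignment is Faye=knight, Yusuf=knave, Ines=knight, Paz=knight, Priya=knight.
That has 4 knights.

4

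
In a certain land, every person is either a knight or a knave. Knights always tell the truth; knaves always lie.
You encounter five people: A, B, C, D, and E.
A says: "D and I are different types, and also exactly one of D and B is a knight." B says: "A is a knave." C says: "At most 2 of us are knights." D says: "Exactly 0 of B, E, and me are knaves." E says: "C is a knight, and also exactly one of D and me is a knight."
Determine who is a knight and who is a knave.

A is a knave, B is a knight, C is a knight, D is a knave, and E is a knave.

A is a knave, and the claim "D and I are different types, and also exactly one of D and B is a knight" is indeed false.
B is a knight; "A is a knave" is True, as required.
C is a knight, and the claim "at most 2 of us are knights" is indeed True.
D is a knave; "exactly 0 of B, E, and me are knaves" is false, as required.
E (knave): "C is a knight, and also exactly one of D and me is a knight" — false. ✓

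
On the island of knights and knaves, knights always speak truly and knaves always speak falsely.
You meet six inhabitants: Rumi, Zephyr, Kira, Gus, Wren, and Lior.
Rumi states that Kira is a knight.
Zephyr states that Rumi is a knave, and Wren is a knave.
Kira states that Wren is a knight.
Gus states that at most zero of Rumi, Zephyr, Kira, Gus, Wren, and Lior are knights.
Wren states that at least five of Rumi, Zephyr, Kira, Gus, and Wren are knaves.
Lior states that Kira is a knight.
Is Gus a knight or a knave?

Consistent assignments: {Rumi=knave, Zephyr=knight, Kira=knave, Gus=knave, Wren=knave, Lior=knave}
In every consistent assignment, Gus is a knave.

Gus is a knave.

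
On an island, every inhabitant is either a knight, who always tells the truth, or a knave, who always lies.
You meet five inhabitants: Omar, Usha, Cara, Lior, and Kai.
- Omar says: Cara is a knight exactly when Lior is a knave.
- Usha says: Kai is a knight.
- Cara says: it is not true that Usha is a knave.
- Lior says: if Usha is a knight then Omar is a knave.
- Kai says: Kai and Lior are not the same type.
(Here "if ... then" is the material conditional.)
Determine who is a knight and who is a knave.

Omar is a knight, Usha is a knight, Cara is a knight, Lior is a knave, and Kai is a knight.

Omar is a knight, so "Cara is a knight exactly when Lior is a knave" must be True — and it is.
As a knight, Usha's statement "Kai is a knight" should be True; it is.
Cara is a knight, and the claim "it is not true that Usha is a knave" is indeed True.
Lior (knave): "if Usha is a knight then Omar is a knave" — false. ✓
Kai (knight): "Kai and Lior are not the same type" — True. ✓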